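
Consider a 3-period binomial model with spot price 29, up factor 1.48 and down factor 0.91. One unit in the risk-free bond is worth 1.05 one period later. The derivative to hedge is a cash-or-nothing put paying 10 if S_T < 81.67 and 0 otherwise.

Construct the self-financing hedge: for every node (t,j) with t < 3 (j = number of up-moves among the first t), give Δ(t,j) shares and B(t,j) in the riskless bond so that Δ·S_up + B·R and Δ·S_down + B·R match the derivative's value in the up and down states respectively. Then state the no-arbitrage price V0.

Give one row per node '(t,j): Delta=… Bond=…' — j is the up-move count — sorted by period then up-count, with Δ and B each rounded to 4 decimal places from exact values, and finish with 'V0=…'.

Risk-neutral probability p* = (R−d)/(u−d) = (1.05−0.91)/(1.48−0.91) = 0.2456.
At expiry t=3: V(3,0)=10.0000, V(3,1)=10.0000, V(3,2)=10.0000, V(3,3)=0.0000
  t=2,j=0: stock 24.0149 → up 35.5421 (V=10.0000), down 21.8536 (V=10.0000). Price 9.5238; hedge Δ=0.0000, bond B=9.5238.
  t=2,j=1: stock 39.0572 → up 57.8047 (V=10.0000), down 35.5421 (V=10.0000). Price 9.5238; hedge Δ=0.0000, bond B=9.5238.
  t=2,j=2: stock 63.5216 → up 94.0120 (V=0.0000), down 57.8047 (V=10.0000). Price 7.1846; hedge Δ=-0.2762, bond B=24.7285.
  t=1,j=0: stock 26.3900 → up 39.0572 (V=9.5238), down 24.0149 (V=9.5238). Price 9.0703; hedge Δ=0.0000, bond B=9.0703.
  t=1,j=1: stock 42.9200 → up 63.5216 (V=7.1846), down 39.0572 (V=9.5238). Price 8.5231; hedge Δ=-0.0956, bond B=12.6269.
  t=0,j=0: stock 29.0000 → up 42.9200 (V=8.5231), down 26.3900 (V=9.0703). Price 8.5104; hedge Δ=-0.0331, bond B=9.4703.
Check: Δ(0,0)·S0 + B(0,0) = 8.5104 = V0.

(0,0): Delta=-0.0331 Bond=9.4703
(1,0): Delta=0.0000 Bond=9.0703
(1,1): Delta=-0.0956 Bond=12.6269
(2,0): Delta=0.0000 Bond=9.5238
(2,1): Delta=0.0000 Bond=9.5238
(2,2): Delta=-0.2762 Bond=24.7285
V0=8.5104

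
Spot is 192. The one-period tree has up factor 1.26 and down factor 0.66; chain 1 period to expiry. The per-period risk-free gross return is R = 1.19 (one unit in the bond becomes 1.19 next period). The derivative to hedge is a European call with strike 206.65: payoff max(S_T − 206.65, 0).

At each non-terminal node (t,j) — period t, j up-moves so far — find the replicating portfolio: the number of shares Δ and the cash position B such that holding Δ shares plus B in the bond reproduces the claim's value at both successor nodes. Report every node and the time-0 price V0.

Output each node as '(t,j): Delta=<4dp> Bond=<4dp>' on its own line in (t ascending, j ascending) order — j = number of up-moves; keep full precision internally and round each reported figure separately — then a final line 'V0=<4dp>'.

(0,0): Delta=0.3062 Bond=-32.6025
V0=26.1808

Risk-neutral probability p* = (R−d)/(u−d) = (1.19−0.66)/(1.26−0.66) = 0.8833.
Terminal values V(1,·): V(1,0)=0.0000, V(1,1)=35.2700
  t=0,j=0: stock 192.0000 → up 241.9200 (V=35.2700), down 126.7200 (V=0.0000). Price 26.1808; hedge Δ=0.3062, bond B=-32.6025.
The time-0 hedge costs 26.1808, which is the no-arbitrage price.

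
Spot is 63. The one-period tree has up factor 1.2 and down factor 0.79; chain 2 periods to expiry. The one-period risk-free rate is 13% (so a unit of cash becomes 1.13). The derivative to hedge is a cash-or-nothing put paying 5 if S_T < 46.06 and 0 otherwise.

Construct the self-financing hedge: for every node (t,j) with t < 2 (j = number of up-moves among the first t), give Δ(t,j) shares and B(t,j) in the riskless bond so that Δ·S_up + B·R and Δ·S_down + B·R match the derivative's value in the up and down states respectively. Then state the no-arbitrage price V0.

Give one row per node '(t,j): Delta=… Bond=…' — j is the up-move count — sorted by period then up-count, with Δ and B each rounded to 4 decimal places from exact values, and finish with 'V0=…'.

Under the risk-neutral measure, an up-move has probability p* = (R−d)/(u−d) = 0.8293 and values discount at R = 1.13.
At expiry t=2: V(2,0)=5.0000, V(2,1)=0.0000, V(2,2)=0.0000
Node (1,0) S=49.7700: V=(p*·0.0000+(1−p*)·5.0000)/1.13=0.7555; Δ=(0.0000−5.0000)/(59.7240−39.3183)=-0.2450; B=V−Δ·S=12.9506
Node (1,1) S=75.6000: V=(p*·0.0000+(1−p*)·0.0000)/1.13=0.0000; Δ=(0.0000−0.0000)/(90.7200−59.7240)=0.0000; B=V−Δ·S=0.0000
Node (0,0) S=63.0000: V=(p*·0.0000+(1−p*)·0.7555)/1.13=0.1141; Δ=(0.0000−0.7555)/(75.6000−49.7700)=-0.0292; B=V−Δ·S=1.9567
Check: Δ(0,0)·S0 + B(0,0) = 0.1141 = V0.

(0,0): Delta=-0.0292 Bond=1.9567
(1,0): Delta=-0.2450 Bond=12.9506
(1,1): Delta=0.0000 Bond=0.0000
V0=0.1141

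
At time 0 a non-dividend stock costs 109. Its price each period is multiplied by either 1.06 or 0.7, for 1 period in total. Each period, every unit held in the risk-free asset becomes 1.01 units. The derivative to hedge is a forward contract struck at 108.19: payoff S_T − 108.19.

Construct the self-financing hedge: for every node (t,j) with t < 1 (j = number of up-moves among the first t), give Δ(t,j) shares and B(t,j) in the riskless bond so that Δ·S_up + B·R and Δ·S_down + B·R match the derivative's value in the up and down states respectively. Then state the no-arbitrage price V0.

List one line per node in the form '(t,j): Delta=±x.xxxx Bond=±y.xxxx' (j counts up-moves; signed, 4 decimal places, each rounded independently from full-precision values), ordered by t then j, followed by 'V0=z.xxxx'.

(0,0): Delta=1.0000 Bond=-107.1188
V0=1.8812

The replicating-portfolio and risk-neutral prices coincide; use p* = (1.01−0.7)/(1.06−0.7) = 0.8611 for the latter.
Terminal payoffs: V(1,0)=-31.8900, V(1,1)=7.3500
  t=0,j=0: stock 109.0000 → up 115.5400 (V=7.3500), down 76.3000 (V=-31.8900). Price 1.8812; hedge Δ=1.0000, bond B=-107.1188.
Self-financing check: at every node Δ·S+B equals the discounted successor values.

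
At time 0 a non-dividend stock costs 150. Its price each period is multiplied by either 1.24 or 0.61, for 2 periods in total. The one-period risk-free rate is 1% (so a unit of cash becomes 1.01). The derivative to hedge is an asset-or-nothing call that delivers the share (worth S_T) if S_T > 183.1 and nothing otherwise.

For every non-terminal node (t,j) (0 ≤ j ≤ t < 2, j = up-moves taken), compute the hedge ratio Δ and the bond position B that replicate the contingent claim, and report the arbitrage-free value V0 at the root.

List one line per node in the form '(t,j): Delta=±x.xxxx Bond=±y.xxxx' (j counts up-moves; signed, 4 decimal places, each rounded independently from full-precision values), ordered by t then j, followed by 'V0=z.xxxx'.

No-arbitrage ⇒ martingale measure with p* = (R−d)/(u−d) = 0.6349.
Terminal payoffs: V(2,0)=0.0000, V(2,1)=0.0000, V(2,2)=230.6400
(1,0): S=91.5000. Δ = (V_up−V_dn)/(S_up−S_dn) = (0.0000−0.0000)/(113.4600−55.8150) = 0.0000. V = [p*·0.0000 + (1−p*)·0.0000]/1.01 = 0.0000. B = V − Δ·S = 0.0000.
(1,1): S=186.0000. Δ = (V_up−V_dn)/(S_up−S_dn) = (230.6400−0.0000)/(230.6400−113.4600) = 1.9683. V = [p*·230.6400 + (1−p*)·0.0000]/1.01 = 144.9882. B = V − Δ·S = -221.1070.
(0,0): S=150.0000. Δ = (V_up−V_dn)/(S_up−S_dn) = (144.9882−0.0000)/(186.0000−91.5000) = 1.5343. V = [p*·144.9882 + (1−p*)·0.0000]/1.01 = 91.1446. B = V − Δ·S = -138.9955.
Each (Δ,B) replicates both successor values, so the strategy is self-financing and V0 is arbitrage-free.

(0,0): Delta=1.5343 Bond=-138.9955
(1,0): Delta=0.0000 Bond=0.0000
(1,1): Delta=1.9683 Bond=-221.1070
V0=91.1446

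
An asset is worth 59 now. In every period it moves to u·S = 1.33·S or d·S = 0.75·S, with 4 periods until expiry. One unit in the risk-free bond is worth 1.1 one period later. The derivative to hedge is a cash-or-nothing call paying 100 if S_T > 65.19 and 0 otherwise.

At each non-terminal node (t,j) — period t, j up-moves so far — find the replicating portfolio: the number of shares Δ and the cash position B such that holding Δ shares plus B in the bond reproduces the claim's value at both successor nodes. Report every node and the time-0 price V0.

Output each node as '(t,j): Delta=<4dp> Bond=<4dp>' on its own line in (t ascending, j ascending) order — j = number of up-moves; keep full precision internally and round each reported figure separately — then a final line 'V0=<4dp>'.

(0,0): Delta=0.9511 Bond=-23.2527
(1,0): Delta=1.1726 Bond=-35.3782
(1,1): Delta=0.8691 Bond=-19.1379
(2,0): Delta=0.0000 Bond=0.0000
(2,1): Delta=1.6071 Bond=-64.4893
(2,2): Delta=0.5956 Bond=7.4930
(3,0): Delta=0.0000 Bond=0.0000
(3,1): Delta=0.0000 Bond=0.0000
(3,2): Delta=2.2027 Bond=-117.5549
(3,3): Delta=0.0000 Bond=90.9091
V0=32.8644

Since d<R<u, set p* = (R−d)/(u−d) = 0.6034; price each node as the discounted p*-expectation of its children.
Terminal values V(4,·): V(4,0)=0.0000, V(4,1)=0.0000, V(4,2)=0.0000, V(4,3)=100.0000, V(4,4)=100.0000
(3,0): S=24.8906. Δ = (V_up−V_dn)/(S_up−S_dn) = (0.0000−0.0000)/(33.1045−18.6680) = 0.0000. V = [p*·0.0000 + (1−p*)·0.0000]/1.1 = 0.0000. B = V − Δ·S = 0.0000.
(3,1): S=44.1394. Δ = (V_up−V_dn)/(S_up−S_dn) = (0.0000−0.0000)/(58.7054−33.1045) = 0.0000. V = [p*·0.0000 + (1−p*)·0.0000]/1.1 = 0.0000. B = V − Δ·S = 0.0000.
(3,2): S=78.2738. Δ = (V_up−V_dn)/(S_up−S_dn) = (100.0000−0.0000)/(104.1042−58.7054) = 2.2027. V = [p*·100.0000 + (1−p*)·0.0000]/1.1 = 54.8589. B = V − Δ·S = -117.5549.
(3,3): S=138.8056. Δ = (V_up−V_dn)/(S_up−S_dn) = (100.0000−100.0000)/(184.6114−104.1042) = 0.0000. V = [p*·100.0000 + (1−p*)·100.0000]/1.1 = 90.9091. B = V − Δ·S = 90.9091.
(2,0): S=33.1875. Δ = (V_up−V_dn)/(S_up−S_dn) = (0.0000−0.0000)/(44.1394−24.8906) = 0.0000. V = [p*·0.0000 + (1−p*)·0.0000]/1.1 = 0.0000. B = V − Δ·S = 0.0000.
(2,1): S=58.8525. Δ = (V_up−V_dn)/(S_up−S_dn) = (54.8589−0.0000)/(78.2738−44.1394) = 1.6071. V = [p*·54.8589 + (1−p*)·0.0000]/1.1 = 30.0950. B = V − Δ·S = -64.4893.
(2,2): S=104.3651. Δ = (V_up−V_dn)/(S_up−S_dn) = (90.9091−54.8589)/(138.8056−78.2738) = 0.5956. V = [p*·90.9091 + (1−p*)·54.8589]/1.1 = 69.6485. B = V − Δ·S = 7.4930.
(1,0): S=44.2500. Δ = (V_up−V_dn)/(S_up−S_dn) = (30.0950−0.0000)/(58.8525−33.1875) = 1.1726. V = [p*·30.0950 + (1−p*)·0.0000]/1.1 = 16.5098. B = V − Δ·S = -35.3782.
(1,1): S=78.4700. Δ = (V_up−V_dn)/(S_up−S_dn) = (69.6485−30.0950)/(104.3651−58.8525) = 0.8691. V = [p*·69.6485 + (1−p*)·30.0950]/1.1 = 49.0577. B = V − Δ·S = -19.1379.
(0,0): S=59.0000. Δ = (V_up−V_dn)/(S_up−S_dn) = (49.0577−16.5098)/(78.4700−44.2500) = 0.9511. V = [p*·49.0577 + (1−p*)·16.5098]/1.1 = 32.8644. B = V − Δ·S = -23.2527.
Each (Δ,B) replicates both successor values, so the strategy is self-financing and V0 is arbitrage-free.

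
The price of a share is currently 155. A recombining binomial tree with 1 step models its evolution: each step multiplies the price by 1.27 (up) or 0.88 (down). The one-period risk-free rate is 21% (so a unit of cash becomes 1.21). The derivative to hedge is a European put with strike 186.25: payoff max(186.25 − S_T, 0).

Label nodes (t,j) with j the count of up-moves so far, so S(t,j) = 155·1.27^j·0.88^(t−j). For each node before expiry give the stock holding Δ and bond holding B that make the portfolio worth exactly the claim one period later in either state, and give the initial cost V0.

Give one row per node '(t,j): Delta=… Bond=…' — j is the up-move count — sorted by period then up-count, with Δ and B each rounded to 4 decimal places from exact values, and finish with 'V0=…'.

Under the risk-neutral measure, an up-move has probability p* = (R−d)/(u−d) = 0.8462 and values discount at R = 1.21.
Terminal values V(1,·): V(1,0)=49.8500, V(1,1)=0.0000
  t=0,j=0: stock 155.0000 → up 196.8500 (V=0.0000), down 136.4000 (V=49.8500). Price 6.3382; hedge Δ=-0.8246, bond B=134.1587.
Each (Δ,B) replicates both successor values, so the strategy is self-financing and V0 is arbitrage-free.

(0,0): Delta=-0.8246 Bond=134.1587
V0=6.3382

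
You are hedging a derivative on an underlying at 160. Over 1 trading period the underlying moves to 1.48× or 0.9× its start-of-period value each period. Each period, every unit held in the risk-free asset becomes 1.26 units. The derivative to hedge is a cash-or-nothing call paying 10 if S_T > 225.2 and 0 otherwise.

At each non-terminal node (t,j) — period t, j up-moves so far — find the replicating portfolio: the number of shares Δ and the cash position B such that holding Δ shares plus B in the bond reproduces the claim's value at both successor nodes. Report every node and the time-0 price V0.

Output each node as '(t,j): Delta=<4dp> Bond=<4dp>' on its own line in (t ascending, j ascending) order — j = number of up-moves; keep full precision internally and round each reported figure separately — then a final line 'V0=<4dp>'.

No-arbitrage ⇒ martingale measure with p* = (R−d)/(u−d) = 0.6207.
At expiry t=1: V(1,0)=0.0000, V(1,1)=10.0000
  t=0,j=0: stock 160.0000 → up 236.8000 (V=10.0000), down 144.0000 (V=0.0000). Price 4.9261; hedge Δ=0.1078, bond B=-12.3153.
Root portfolio cost Δ·160+B reproduces V0=4.9261.

(0,0): Delta=0.1078 Bond=-12.3153
V0=4.9261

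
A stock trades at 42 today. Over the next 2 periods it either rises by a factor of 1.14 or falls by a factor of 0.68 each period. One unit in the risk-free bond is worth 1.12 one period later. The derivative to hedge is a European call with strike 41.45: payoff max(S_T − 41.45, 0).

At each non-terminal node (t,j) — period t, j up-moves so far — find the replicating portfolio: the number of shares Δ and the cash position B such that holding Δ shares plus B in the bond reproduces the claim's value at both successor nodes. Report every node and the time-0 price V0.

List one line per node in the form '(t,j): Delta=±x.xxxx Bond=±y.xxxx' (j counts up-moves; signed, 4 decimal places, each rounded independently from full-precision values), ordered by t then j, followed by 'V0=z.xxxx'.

Under the risk-neutral measure, an up-move has probability p* = (R−d)/(u−d) = 0.9565 and values discount at R = 1.12.
Terminal payoffs: V(2,0)=0.0000, V(2,1)=0.0000, V(2,2)=13.1332
Node (1,0) S=28.5600: V=(p*·0.0000+(1−p*)·0.0000)/1.12=0.0000; Δ=(0.0000−0.0000)/(32.5584−19.4208)=0.0000; B=V−Δ·S=0.0000
Node (1,1) S=47.8800: V=(p*·13.1332+(1−p*)·0.0000)/1.12=11.2162; Δ=(13.1332−0.0000)/(54.5832−32.5584)=0.5963; B=V−Δ·S=-17.3342
Node (0,0) S=42.0000: V=(p*·11.2162+(1−p*)·0.0000)/1.12=9.5791; Δ=(11.2162−0.0000)/(47.8800−28.5600)=0.5806; B=V−Δ·S=-14.8040
Check: Δ(0,0)·S0 + B(0,0) = 9.5791 = V0.

(0,0): Delta=0.5806 Bond=-14.8040
(1,0): Delta=0.0000 Bond=0.0000
(1,1): Delta=0.5963 Bond=-17.3342
V0=9.5791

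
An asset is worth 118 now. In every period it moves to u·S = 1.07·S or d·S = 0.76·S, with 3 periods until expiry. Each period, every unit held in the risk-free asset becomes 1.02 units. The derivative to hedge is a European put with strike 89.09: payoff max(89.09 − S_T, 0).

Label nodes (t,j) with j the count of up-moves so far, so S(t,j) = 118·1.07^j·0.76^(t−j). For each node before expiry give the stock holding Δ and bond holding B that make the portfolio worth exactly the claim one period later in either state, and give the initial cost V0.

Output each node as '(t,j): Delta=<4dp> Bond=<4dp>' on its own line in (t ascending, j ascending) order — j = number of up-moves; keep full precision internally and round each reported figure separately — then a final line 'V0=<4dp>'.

(0,0): Delta=-0.1293 Bond=16.4064
(1,0): Delta=-0.5982 Bond=58.7826
(1,1): Delta=-0.0653 Bond=8.6483
(2,0): Delta=-1.0000 Bond=87.3431
(2,1): Delta=-0.5433 Bond=54.6919
(2,2): Delta=0.0000 Bond=0.0000
V0=1.1443

The replicating-portfolio and risk-neutral prices coincide; use p* = (1.02−0.76)/(1.07−0.76) = 0.8387 for the latter.
Terminal payoffs: V(3,0)=37.2908, V(3,1)=16.1622, V(3,2)=0.0000, V(3,3)=0.0000
(2,0): S=68.1568. Δ = (V_up−V_dn)/(S_up−S_dn) = (16.1622−37.2908)/(72.9278−51.7992) = -1.0000. V = [p*·16.1622 + (1−p*)·37.2908]/1.02 = 19.1863. B = V − Δ·S = 87.3431.
(2,1): S=95.9576. Δ = (V_up−V_dn)/(S_up−S_dn) = (0.0000−16.1622)/(102.6746−72.9278) = -0.5433. V = [p*·0.0000 + (1−p*)·16.1622]/1.02 = 2.5557. B = V − Δ·S = 54.6919.
(2,2): S=135.0982. Δ = (V_up−V_dn)/(S_up−S_dn) = (0.0000−0.0000)/(144.5551−102.6746) = 0.0000. V = [p*·0.0000 + (1−p*)·0.0000]/1.02 = 0.0000. B = V − Δ·S = 0.0000.
(1,0): S=89.6800. Δ = (V_up−V_dn)/(S_up−S_dn) = (2.5557−19.1863)/(95.9576−68.1568) = -0.5982. V = [p*·2.5557 + (1−p*)·19.1863]/1.02 = 5.1354. B = V − Δ·S = 58.7826.
(1,1): S=126.2600. Δ = (V_up−V_dn)/(S_up−S_dn) = (0.0000−2.5557)/(135.0982−95.9576) = -0.0653. V = [p*·0.0000 + (1−p*)·2.5557]/1.02 = 0.4041. B = V − Δ·S = 8.6483.
(0,0): S=118.0000. Δ = (V_up−V_dn)/(S_up−S_dn) = (0.4041−5.1354)/(126.2600−89.6800) = -0.1293. V = [p*·0.4041 + (1−p*)·5.1354]/1.02 = 1.1443. B = V − Δ·S = 16.4064.
Self-financing check: at every node Δ·S+B equals the discounted successor values.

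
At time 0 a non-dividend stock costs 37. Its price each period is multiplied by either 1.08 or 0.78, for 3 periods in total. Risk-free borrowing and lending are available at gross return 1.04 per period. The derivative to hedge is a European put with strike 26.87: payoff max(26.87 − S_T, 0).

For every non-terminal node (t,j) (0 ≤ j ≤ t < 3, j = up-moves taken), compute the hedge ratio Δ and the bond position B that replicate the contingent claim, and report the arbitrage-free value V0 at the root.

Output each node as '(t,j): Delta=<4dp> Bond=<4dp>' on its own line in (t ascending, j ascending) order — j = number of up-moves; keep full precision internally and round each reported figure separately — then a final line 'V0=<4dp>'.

(0,0): Delta=-0.0592 Bond=2.3169
(1,0): Delta=-0.3462 Bond=10.6922
(1,1): Delta=-0.0274 Bond=1.1354
(2,0): Delta=-1.0000 Bond=25.8365
(2,1): Delta=-0.2736 Bond=8.8558
(2,2): Delta=0.0000 Bond=0.0000
V0=0.1247

The replicating-portfolio and risk-neutral prices coincide; use p* = (1.04−0.78)/(1.08−0.78) = 0.8667 for the latter.
At expiry t=3: V(3,0)=9.3116, V(3,1)=2.5583, V(3,2)=0.0000, V(3,3)=0.0000
(2,0): S=22.5108. Δ = (V_up−V_dn)/(S_up−S_dn) = (2.5583−9.3116)/(24.3117−17.5584) = -1.0000. V = [p*·2.5583 + (1−p*)·9.3116]/1.04 = 3.3257. B = V − Δ·S = 25.8365.
(2,1): S=31.1688. Δ = (V_up−V_dn)/(S_up−S_dn) = (0.0000−2.5583)/(33.6623−24.3117) = -0.2736. V = [p*·0.0000 + (1−p*)·2.5583]/1.04 = 0.3280. B = V − Δ·S = 8.8558.
(2,2): S=43.1568. Δ = (V_up−V_dn)/(S_up−S_dn) = (0.0000−0.0000)/(46.6093−33.6623) = 0.0000. V = [p*·0.0000 + (1−p*)·0.0000]/1.04 = 0.0000. B = V − Δ·S = 0.0000.
(1,0): S=28.8600. Δ = (V_up−V_dn)/(S_up−S_dn) = (0.3280−3.3257)/(31.1688−22.5108) = -0.3462. V = [p*·0.3280 + (1−p*)·3.3257]/1.04 = 0.6997. B = V − Δ·S = 10.6922.
(1,1): S=39.9600. Δ = (V_up−V_dn)/(S_up−S_dn) = (0.0000−0.3280)/(43.1568−31.1688) = -0.0274. V = [p*·0.0000 + (1−p*)·0.3280]/1.04 = 0.0421. B = V − Δ·S = 1.1354.
(0,0): S=37.0000. Δ = (V_up−V_dn)/(S_up−S_dn) = (0.0421−0.6997)/(39.9600−28.8600) = -0.0592. V = [p*·0.0421 + (1−p*)·0.6997]/1.04 = 0.1247. B = V − Δ·S = 2.3169.
Root portfolio cost Δ·37+B reproduces V0=0.1247.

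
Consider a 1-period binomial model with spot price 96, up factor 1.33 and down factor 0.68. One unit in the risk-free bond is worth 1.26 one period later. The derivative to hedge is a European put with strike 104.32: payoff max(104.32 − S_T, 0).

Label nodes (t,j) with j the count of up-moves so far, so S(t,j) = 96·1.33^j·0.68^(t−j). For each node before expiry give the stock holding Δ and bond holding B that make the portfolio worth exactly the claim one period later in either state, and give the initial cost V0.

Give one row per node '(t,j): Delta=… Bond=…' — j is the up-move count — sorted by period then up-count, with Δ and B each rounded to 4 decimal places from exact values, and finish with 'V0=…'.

No-arbitrage ⇒ martingale measure with p* = (R−d)/(u−d) = 0.8923.
At expiry t=1: V(1,0)=39.0400, V(1,1)=0.0000
(0,0): S=96.0000. Δ = (V_up−V_dn)/(S_up−S_dn) = (0.0000−39.0400)/(127.6800−65.2800) = -0.6256. V = [p*·0.0000 + (1−p*)·39.0400]/1.26 = 3.3368. B = V − Δ·S = 63.3983.
Root portfolio cost Δ·96+B reproduces V0=3.3368.

(0,0): Delta=-0.6256 Bond=63.3983
V0=3.3368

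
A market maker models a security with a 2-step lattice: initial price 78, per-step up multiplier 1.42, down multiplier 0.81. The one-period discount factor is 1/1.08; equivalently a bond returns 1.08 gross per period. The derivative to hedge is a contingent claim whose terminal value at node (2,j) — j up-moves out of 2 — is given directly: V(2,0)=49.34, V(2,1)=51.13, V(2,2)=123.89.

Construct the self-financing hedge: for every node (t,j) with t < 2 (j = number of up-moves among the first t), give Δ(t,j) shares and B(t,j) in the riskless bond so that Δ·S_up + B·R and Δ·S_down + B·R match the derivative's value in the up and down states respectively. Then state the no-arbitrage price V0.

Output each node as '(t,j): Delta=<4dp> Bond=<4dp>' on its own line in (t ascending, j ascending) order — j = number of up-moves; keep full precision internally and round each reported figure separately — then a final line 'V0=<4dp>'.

Risk-neutral probability p* = (R−d)/(u−d) = (1.08−0.81)/(1.42−0.81) = 0.4426.
Payoff layer (t=2): V(2,0)=49.3400, V(2,1)=51.1300, V(2,2)=123.8900
Node (1,0) S=63.1800: V=(p*·51.1300+(1−p*)·49.3400)/1.08=46.4188; Δ=(51.1300−49.3400)/(89.7156−51.1758)=0.0464; B=V−Δ·S=43.4844
Node (1,1) S=110.7600: V=(p*·123.8900+(1−p*)·51.1300)/1.08=77.1623; Δ=(123.8900−51.1300)/(157.2792−89.7156)=1.0769; B=V−Δ·S=-42.1164
Node (0,0) S=78.0000: V=(p*·77.1623+(1−p*)·46.4188)/1.08=55.5801; Δ=(77.1623−46.4188)/(110.7600−63.1800)=0.6461; B=V−Δ·S=5.1810
Self-financing check: at every node Δ·S+B equals the discounted successor values.

(0,0): Delta=0.6461 Bond=5.1810
(1,0): Delta=0.0464 Bond=43.4844
(1,1): Delta=1.0769 Bond=-42.1164
V0=55.5801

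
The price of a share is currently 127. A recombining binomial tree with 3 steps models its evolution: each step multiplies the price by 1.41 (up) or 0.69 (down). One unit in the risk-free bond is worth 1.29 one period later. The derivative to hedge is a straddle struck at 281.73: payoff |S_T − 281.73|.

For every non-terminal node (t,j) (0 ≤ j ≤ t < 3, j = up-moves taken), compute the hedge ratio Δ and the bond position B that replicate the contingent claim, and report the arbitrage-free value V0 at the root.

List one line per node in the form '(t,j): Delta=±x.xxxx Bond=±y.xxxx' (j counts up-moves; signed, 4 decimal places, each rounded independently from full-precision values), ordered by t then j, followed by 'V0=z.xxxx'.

(0,0): Delta=-0.3220 Bond=85.1838
(1,0): Delta=-1.0000 Bond=169.2987
(1,1): Delta=-0.2557 Bond=98.0048
(2,0): Delta=-1.0000 Bond=218.3953
(2,1): Delta=-1.0000 Bond=218.3953
(2,2): Delta=-0.1828 Bond=108.0324
V0=44.2876

Since d<R<u, set p* = (R−d)/(u−d) = 0.8333; price each node as the discounted p*-expectation of its children.
At expiry t=3: V(3,0)=240.0094, V(3,1)=196.4748, V(3,2)=107.5128, V(3,3)=74.2791
  t=2,j=0: stock 60.4647 → up 85.2552 (V=196.4748), down 41.7206 (V=240.0094). Price 157.9306; hedge Δ=-1.0000, bond B=218.3953.
  t=2,j=1: stock 123.5583 → up 174.2172 (V=107.5128), down 85.2552 (V=196.4748). Price 94.8370; hedge Δ=-1.0000, bond B=218.3953.
  t=2,j=2: stock 252.4887 → up 356.0091 (V=74.2791), down 174.2172 (V=107.5128). Price 61.8744; hedge Δ=-0.1828, bond B=108.0324.
  t=1,j=0: stock 87.6300 → up 123.5583 (V=94.8370), down 60.4647 (V=157.9306). Price 81.6687; hedge Δ=-1.0000, bond B=169.2987.
  t=1,j=1: stock 179.0700 → up 252.4887 (V=61.8744), down 123.5583 (V=94.8370). Price 52.2234; hedge Δ=-0.2557, bond B=98.0048.
  t=0,j=0: stock 127.0000 → up 179.0700 (V=52.2234), down 87.6300 (V=81.6687). Price 44.2876; hedge Δ=-0.3220, bond B=85.1838.
Each (Δ,B) replicates both successor values, so the strategy is self-financing and V0 is arbitrage-free.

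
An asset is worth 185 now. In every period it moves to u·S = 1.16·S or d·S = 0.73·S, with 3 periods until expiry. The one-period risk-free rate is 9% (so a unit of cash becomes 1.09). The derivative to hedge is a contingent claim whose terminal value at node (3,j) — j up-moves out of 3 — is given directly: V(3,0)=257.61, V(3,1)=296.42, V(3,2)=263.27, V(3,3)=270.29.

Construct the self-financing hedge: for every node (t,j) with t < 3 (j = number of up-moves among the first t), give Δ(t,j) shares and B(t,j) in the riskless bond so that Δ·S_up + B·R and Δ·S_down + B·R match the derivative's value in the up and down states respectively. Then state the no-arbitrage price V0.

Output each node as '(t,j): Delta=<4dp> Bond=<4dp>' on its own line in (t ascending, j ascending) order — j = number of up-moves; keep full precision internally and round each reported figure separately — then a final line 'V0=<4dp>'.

No-arbitrage ⇒ martingale measure with p* = (R−d)/(u−d) = 0.8372.
At expiry t=3: V(3,0)=257.6100, V(3,1)=296.4200, V(3,2)=263.2700, V(3,3)=270.2900
  t=2,j=0: stock 98.5865 → up 114.3603 (V=296.4200), down 71.9681 (V=257.6100). Price 266.1487; hedge Δ=0.9155, bond B=175.8929.
  t=2,j=1: stock 156.6580 → up 181.7233 (V=263.2700), down 114.3603 (V=296.4200). Price 246.4830; hedge Δ=-0.4921, bond B=323.5761.
  t=2,j=2: stock 248.9360 → up 288.7658 (V=270.2900), down 181.7233 (V=263.2700). Price 246.9240; hedge Δ=0.0656, bond B=230.5985.
  t=1,j=0: stock 135.0500 → up 156.6580 (V=246.4830), down 98.5865 (V=266.1487). Price 229.0683; hedge Δ=-0.3386, bond B=274.8024.
  t=1,j=1: stock 214.6000 → up 248.9360 (V=246.9240), down 156.6580 (V=246.4830). Price 226.4700; hedge Δ=0.0048, bond B=225.4444.
  t=0,j=0: stock 185.0000 → up 214.6000 (V=226.4700), down 135.0500 (V=229.0683). Price 208.1587; hedge Δ=-0.0327, bond B=214.2013.
Check: Δ(0,0)·S0 + B(0,0) = 208.1587 = V0.

(0,0): Delta=-0.0327 Bond=214.2013
(1,0): Delta=-0.3386 Bond=274.8024
(1,1): Delta=0.0048 Bond=225.4444
(2,0): Delta=0.9155 Bond=175.8929
(2,1): Delta=-0.4921 Bond=323.5761
(2,2): Delta=0.0656 Bond=230.5985
V0=208.1587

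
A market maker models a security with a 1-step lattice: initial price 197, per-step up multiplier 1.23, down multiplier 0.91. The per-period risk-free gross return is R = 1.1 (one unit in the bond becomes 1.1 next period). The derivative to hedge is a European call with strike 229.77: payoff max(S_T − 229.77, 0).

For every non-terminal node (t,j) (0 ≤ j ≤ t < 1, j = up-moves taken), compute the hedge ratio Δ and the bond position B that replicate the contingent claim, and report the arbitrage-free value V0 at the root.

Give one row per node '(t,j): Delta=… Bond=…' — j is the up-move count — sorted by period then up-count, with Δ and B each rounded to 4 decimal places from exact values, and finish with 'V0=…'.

The replicating-portfolio and risk-neutral prices coincide; use p* = (1.1−0.91)/(1.23−0.91) = 0.5938 for the latter.
At expiry t=1: V(1,0)=0.0000, V(1,1)=12.5400
(0,0): S=197.0000. Δ = (V_up−V_dn)/(S_up−S_dn) = (12.5400−0.0000)/(242.3100−179.2700) = 0.1989. V = [p*·12.5400 + (1−p*)·0.0000]/1.1 = 6.7687. B = V − Δ·S = -32.4187.
Self-financing check: at every node Δ·S+B equals the discounted successor values.

(0,0): Delta=0.1989 Bond=-32.4187
V0=6.7687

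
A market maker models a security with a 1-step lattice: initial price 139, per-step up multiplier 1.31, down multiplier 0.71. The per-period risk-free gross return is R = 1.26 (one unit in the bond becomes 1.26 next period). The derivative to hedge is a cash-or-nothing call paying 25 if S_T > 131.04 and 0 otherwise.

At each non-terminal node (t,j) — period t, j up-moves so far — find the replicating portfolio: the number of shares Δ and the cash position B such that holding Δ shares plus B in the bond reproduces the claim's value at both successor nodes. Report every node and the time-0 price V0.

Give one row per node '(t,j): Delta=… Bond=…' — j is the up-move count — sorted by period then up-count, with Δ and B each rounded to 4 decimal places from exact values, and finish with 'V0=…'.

(0,0): Delta=0.2998 Bond=-23.4788
V0=18.1878

The replicating-portfolio and risk-neutral prices coincide; use p* = (1.26−0.71)/(1.31−0.71) = 0.9167 for the latter.
At expiry t=1: V(1,0)=0.0000, V(1,1)=25.0000
(0,0): S=139.0000. Δ = (V_up−V_dn)/(S_up−S_dn) = (25.0000−0.0000)/(182.0900−98.6900) = 0.2998. V = [p*·25.0000 + (1−p*)·0.0000]/1.26 = 18.1878. B = V − Δ·S = -23.4788.
Self-financing check: at every node Δ·S+B equals the discounted successor values.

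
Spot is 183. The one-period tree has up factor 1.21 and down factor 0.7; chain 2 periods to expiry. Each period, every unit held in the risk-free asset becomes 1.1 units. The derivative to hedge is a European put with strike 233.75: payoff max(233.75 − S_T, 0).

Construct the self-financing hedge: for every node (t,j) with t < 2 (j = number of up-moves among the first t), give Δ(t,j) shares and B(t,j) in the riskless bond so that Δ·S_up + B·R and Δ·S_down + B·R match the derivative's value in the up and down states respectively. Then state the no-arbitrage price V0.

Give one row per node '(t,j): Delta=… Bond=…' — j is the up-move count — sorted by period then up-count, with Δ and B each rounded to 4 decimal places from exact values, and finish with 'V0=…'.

(0,0): Delta=-0.7389 Bond=162.7724
(1,0): Delta=-1.0000 Bond=212.5000
(1,1): Delta=-0.6973 Bond=169.8508
V0=27.5586

Since d<R<u, set p* = (R−d)/(u−d) = 0.7843; price each node as the discounted p*-expectation of its children.
Payoff layer (t=2): V(2,0)=144.0800, V(2,1)=78.7490, V(2,2)=0.0000
Node (1,0) S=128.1000: V=(p*·78.7490+(1−p*)·144.0800)/1.1=84.4000; Δ=(78.7490−144.0800)/(155.0010−89.6700)=-1.0000; B=V−Δ·S=212.5000
Node (1,1) S=221.4300: V=(p*·0.0000+(1−p*)·78.7490)/1.1=15.4410; Δ=(0.0000−78.7490)/(267.9303−155.0010)=-0.6973; B=V−Δ·S=169.8508
Node (0,0) S=183.0000: V=(p*·15.4410+(1−p*)·84.4000)/1.1=27.5586; Δ=(15.4410−84.4000)/(221.4300−128.1000)=-0.7389; B=V−Δ·S=162.7724
Each (Δ,B) replicates both successor values, so the strategy is self-financing and V0 is arbitrage-free.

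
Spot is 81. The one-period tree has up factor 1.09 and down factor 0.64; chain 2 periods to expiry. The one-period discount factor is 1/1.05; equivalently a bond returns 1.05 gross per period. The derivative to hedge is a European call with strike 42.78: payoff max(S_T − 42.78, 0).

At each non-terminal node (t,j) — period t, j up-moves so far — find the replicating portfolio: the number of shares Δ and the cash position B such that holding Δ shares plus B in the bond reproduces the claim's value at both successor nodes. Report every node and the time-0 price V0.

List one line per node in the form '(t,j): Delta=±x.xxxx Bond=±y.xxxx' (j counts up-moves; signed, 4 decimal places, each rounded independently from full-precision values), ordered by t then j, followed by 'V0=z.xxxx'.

Since d<R<u, set p* = (R−d)/(u−d) = 0.9111; price each node as the discounted p*-expectation of its children.
At expiry t=2: V(2,0)=0.0000, V(2,1)=13.7256, V(2,2)=53.4561
Node (1,0) S=51.8400: V=(p*·13.7256+(1−p*)·0.0000)/1.05=11.9100; Δ=(13.7256−0.0000)/(56.5056−33.1776)=0.5884; B=V−Δ·S=-18.5913
Node (1,1) S=88.2900: V=(p*·53.4561+(1−p*)·13.7256)/1.05=47.5471; Δ=(53.4561−13.7256)/(96.2361−56.5056)=1.0000; B=V−Δ·S=-40.7429
Node (0,0) S=81.0000: V=(p*·47.5471+(1−p*)·11.9100)/1.05=42.2661; Δ=(47.5471−11.9100)/(88.2900−51.8400)=0.9777; B=V−Δ·S=-36.9275
The time-0 hedge costs 42.2661, which is the no-arbitrage price.

(0,0): Delta=0.9777 Bond=-36.9275
(1,0): Delta=0.5884 Bond=-18.5913
(1,1): Delta=1.0000 Bond=-40.7429
V0=42.2661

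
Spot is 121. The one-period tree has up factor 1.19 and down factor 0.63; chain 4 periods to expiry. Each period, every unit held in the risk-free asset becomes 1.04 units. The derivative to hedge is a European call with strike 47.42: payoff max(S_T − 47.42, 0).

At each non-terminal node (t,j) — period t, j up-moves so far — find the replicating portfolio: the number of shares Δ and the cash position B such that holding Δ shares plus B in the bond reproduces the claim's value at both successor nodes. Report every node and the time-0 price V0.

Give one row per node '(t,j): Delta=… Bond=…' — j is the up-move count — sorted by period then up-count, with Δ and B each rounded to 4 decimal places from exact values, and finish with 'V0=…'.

(0,0): Delta=0.9721 Bond=-36.4880
(1,0): Delta=0.8767 Bond=-30.6731
(1,1): Delta=0.9906 Bond=-40.6089
(2,0): Delta=0.5389 Bond=-15.6782
(2,1): Delta=0.9421 Bond=-37.8349
(2,2): Delta=1.0000 Bond=-43.8425
(3,0): Delta=0.0000 Bond=0.0000
(3,1): Delta=0.6433 Bond=-22.2707
(3,2): Delta=1.0000 Bond=-45.5962
(3,3): Delta=1.0000 Bond=-45.5962
V0=81.1392

Under the risk-neutral measure, an up-move has probability p* = (R−d)/(u−d) = 0.7321 and values discount at R = 1.04.
At expiry t=4: V(4,0)=0.0000, V(4,1)=0.0000, V(4,2)=20.5881, V(4,3)=81.0397, V(4,4)=195.2260
  t=3,j=0: stock 30.2557 → up 36.0043 (V=0.0000), down 19.0611 (V=0.0000). Price 0.0000; hedge Δ=0.0000, bond B=0.0000.
  t=3,j=1: stock 57.1496 → up 68.0081 (V=20.5881), down 36.0043 (V=0.0000). Price 14.4937; hedge Δ=0.6433, bond B=-22.2707.
  t=3,j=2: stock 107.9493 → up 128.4597 (V=81.0397), down 68.0081 (V=20.5881). Price 62.3531; hedge Δ=1.0000, bond B=-45.5962.
  t=3,j=3: stock 203.9042 → up 242.6460 (V=195.2260), down 128.4597 (V=81.0397). Price 158.3081; hedge Δ=1.0000, bond B=-45.5962.
  t=2,j=0: stock 48.0249 → up 57.1496 (V=14.4937), down 30.2557 (V=0.0000). Price 10.2033; hedge Δ=0.5389, bond B=-15.6782.
  t=2,j=1: stock 90.7137 → up 107.9493 (V=62.3531), down 57.1496 (V=14.4937). Price 47.6285; hedge Δ=0.9421, bond B=-37.8349.
  t=2,j=2: stock 171.3481 → up 203.9042 (V=158.3081), down 107.9493 (V=62.3531). Price 127.5056; hedge Δ=1.0000, bond B=-43.8425.
  t=1,j=0: stock 76.2300 → up 90.7137 (V=47.6285), down 48.0249 (V=10.2033). Price 36.1576; hedge Δ=0.8767, bond B=-30.6731.
  t=1,j=1: stock 143.9900 → up 171.3481 (V=127.5056), down 90.7137 (V=47.6285). Price 102.0288; hedge Δ=0.9906, bond B=-40.6089.
  t=0,j=0: stock 121.0000 → up 143.9900 (V=102.0288), down 76.2300 (V=36.1576). Price 81.1392; hedge Δ=0.9721, bond B=-36.4880.
Check: Δ(0,0)·S0 + B(0,0) = 81.1392 = V0.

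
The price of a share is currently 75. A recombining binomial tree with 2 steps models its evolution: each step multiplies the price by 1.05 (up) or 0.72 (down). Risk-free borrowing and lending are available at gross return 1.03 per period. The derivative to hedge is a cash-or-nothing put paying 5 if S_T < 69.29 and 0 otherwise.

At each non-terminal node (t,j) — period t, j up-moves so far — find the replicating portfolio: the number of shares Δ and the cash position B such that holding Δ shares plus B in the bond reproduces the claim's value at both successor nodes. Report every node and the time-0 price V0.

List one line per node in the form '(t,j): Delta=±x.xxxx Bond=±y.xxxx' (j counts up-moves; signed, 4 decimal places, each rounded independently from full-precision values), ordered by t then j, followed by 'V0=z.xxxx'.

Risk-neutral probability p* = (R−d)/(u−d) = (1.03−0.72)/(1.05−0.72) = 0.9394.
Payoff layer (t=2): V(2,0)=5.0000, V(2,1)=5.0000, V(2,2)=0.0000
Node (1,0) S=54.0000: V=(p*·5.0000+(1−p*)·5.0000)/1.03=4.8544; Δ=(5.0000−5.0000)/(56.7000−38.8800)=0.0000; B=V−Δ·S=4.8544
Node (1,1) S=78.7500: V=(p*·0.0000+(1−p*)·5.0000)/1.03=0.2942; Δ=(0.0000−5.0000)/(82.6875−56.7000)=-0.1924; B=V−Δ·S=15.4457
Node (0,0) S=75.0000: V=(p*·0.2942+(1−p*)·4.8544)/1.03=0.5540; Δ=(0.2942−4.8544)/(78.7500−54.0000)=-0.1842; B=V−Δ·S=14.3726
The time-0 hedge costs 0.5540, which is the no-arbitrage price.

(0,0): Delta=-0.1842 Bond=14.3726
(1,0): Delta=0.0000 Bond=4.8544
(1,1): Delta=-0.1924 Bond=15.4457
V0=0.5540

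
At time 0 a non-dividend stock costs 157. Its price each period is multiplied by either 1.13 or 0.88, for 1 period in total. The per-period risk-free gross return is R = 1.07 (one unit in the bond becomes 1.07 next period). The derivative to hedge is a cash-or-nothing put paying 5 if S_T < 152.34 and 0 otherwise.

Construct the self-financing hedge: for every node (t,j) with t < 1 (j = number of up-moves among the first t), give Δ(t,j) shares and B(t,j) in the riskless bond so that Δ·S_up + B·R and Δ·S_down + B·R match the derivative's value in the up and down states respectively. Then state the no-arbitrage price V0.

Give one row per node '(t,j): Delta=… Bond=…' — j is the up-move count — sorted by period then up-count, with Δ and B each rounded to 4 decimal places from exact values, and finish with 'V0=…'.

Under the risk-neutral measure, an up-move has probability p* = (R−d)/(u−d) = 0.7600 and values discount at R = 1.07.
Terminal values V(1,·): V(1,0)=5.0000, V(1,1)=0.0000
(0,0): S=157.0000. Δ = (V_up−V_dn)/(S_up−S_dn) = (0.0000−5.0000)/(177.4100−138.1600) = -0.1274. V = [p*·0.0000 + (1−p*)·5.0000]/1.07 = 1.1215. B = V − Δ·S = 21.1215.
Each (Δ,B) replicates both successor values, so the strategy is self-financing and V0 is arbitrage-free.

(0,0): Delta=-0.1274 Bond=21.1215
V0=1.1215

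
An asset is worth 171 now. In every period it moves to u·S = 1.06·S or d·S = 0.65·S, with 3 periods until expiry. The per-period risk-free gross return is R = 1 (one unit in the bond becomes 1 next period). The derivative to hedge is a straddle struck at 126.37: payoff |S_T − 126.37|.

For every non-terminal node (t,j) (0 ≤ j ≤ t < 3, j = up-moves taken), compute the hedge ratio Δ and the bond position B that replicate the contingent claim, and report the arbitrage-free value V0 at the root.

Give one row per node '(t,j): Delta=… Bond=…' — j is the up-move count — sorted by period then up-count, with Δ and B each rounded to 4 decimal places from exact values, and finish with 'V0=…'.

(0,0): Delta=0.6068 Bond=-52.2262
(1,0): Delta=-1.0000 Bond=126.3700
(1,1): Delta=0.7757 Bond=-82.8427
(2,0): Delta=-1.0000 Bond=126.3700
(2,1): Delta=-1.0000 Bond=126.3700
(2,2): Delta=0.9624 Bond=-118.7077
V0=51.5372

No-arbitrage ⇒ martingale measure with p* = (R−d)/(u−d) = 0.8537.
Payoff layer (t=3): V(3,0)=79.4091, V(3,1)=49.7876, V(3,2)=1.4819, V(3,3)=77.2937
  t=2,j=0: stock 72.2475 → up 76.5824 (V=49.7876), down 46.9609 (V=79.4091). Price 54.1225; hedge Δ=-1.0000, bond B=126.3700.
  t=2,j=1: stock 117.8190 → up 124.8881 (V=1.4819), down 76.5824 (V=49.7876). Price 8.5510; hedge Δ=-1.0000, bond B=126.3700.
  t=2,j=2: stock 192.1356 → up 203.6637 (V=77.2937), down 124.8881 (V=1.4819). Price 66.1993; hedge Δ=0.9624, bond B=-118.7077.
  t=1,j=0: stock 111.1500 → up 117.8190 (V=8.5510), down 72.2475 (V=54.1225). Price 15.2200; hedge Δ=-1.0000, bond B=126.3700.
  t=1,j=1: stock 181.2600 → up 192.1356 (V=66.1993), down 117.8190 (V=8.5510). Price 57.7630; hedge Δ=0.7757, bond B=-82.8427.
  t=0,j=0: stock 171.0000 → up 181.2600 (V=57.7630), down 111.1500 (V=15.2200). Price 51.5372; hedge Δ=0.6068, bond B=-52.2262.
Each (Δ,B) replicates both successor values, so the strategy is self-financing and V0 is arbitrage-free.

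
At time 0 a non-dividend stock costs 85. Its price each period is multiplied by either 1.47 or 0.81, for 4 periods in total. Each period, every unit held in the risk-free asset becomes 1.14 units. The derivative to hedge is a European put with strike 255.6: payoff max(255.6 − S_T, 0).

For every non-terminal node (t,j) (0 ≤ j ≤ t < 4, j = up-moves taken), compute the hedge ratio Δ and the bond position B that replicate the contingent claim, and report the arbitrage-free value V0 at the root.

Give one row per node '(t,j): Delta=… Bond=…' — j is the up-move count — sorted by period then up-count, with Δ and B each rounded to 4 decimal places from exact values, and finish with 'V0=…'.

Risk-neutral probability p* = (R−d)/(u−d) = (1.14−0.81)/(1.47−0.81) = 0.5000.
At expiry t=4: V(4,0)=219.0103, V(4,1)=189.1964, V(4,2)=135.0898, V(4,3)=36.8964, V(4,4)=0.0000
Node (3,0) S=45.1725: V=(p*·189.1964+(1−p*)·219.0103)/1.14=179.0380; Δ=(189.1964−219.0103)/(66.4036−36.5897)=-1.0000; B=V−Δ·S=224.2105
Node (3,1) S=81.9797: V=(p*·135.0898+(1−p*)·189.1964)/1.14=142.2308; Δ=(135.0898−189.1964)/(120.5102−66.4036)=-1.0000; B=V−Δ·S=224.2105
Node (3,2) S=148.7780: V=(p*·36.8964+(1−p*)·135.0898)/1.14=75.4326; Δ=(36.8964−135.0898)/(218.7036−120.5102)=-1.0000; B=V−Δ·S=224.2105
Node (3,3) S=270.0045: V=(p*·0.0000+(1−p*)·36.8964)/1.14=16.1826; Δ=(0.0000−36.8964)/(396.9065−218.7036)=-0.2070; B=V−Δ·S=72.0863
Node (2,0) S=55.7685: V=(p*·142.2308+(1−p*)·179.0380)/1.14=140.9074; Δ=(142.2308−179.0380)/(81.9797−45.1725)=-1.0000; B=V−Δ·S=196.6759
Node (2,1) S=101.2095: V=(p*·75.4326+(1−p*)·142.2308)/1.14=95.4664; Δ=(75.4326−142.2308)/(148.7780−81.9797)=-1.0000; B=V−Δ·S=196.6759
Node (2,2) S=183.6765: V=(p*·16.1826+(1−p*)·75.4326)/1.14=40.1821; Δ=(16.1826−75.4326)/(270.0045−148.7780)=-0.4888; B=V−Δ·S=129.9547
Node (1,0) S=68.8500: V=(p*·95.4664+(1−p*)·140.9074)/1.14=103.6727; Δ=(95.4664−140.9074)/(101.2095−55.7685)=-1.0000; B=V−Δ·S=172.5227
Node (1,1) S=124.9500: V=(p*·40.1821+(1−p*)·95.4664)/1.14=59.4950; Δ=(40.1821−95.4664)/(183.6765−101.2095)=-0.6704; B=V−Δ·S=143.2590
Node (0,0) S=85.0000: V=(p*·59.4950+(1−p*)·103.6727)/1.14=71.5648; Δ=(59.4950−103.6727)/(124.9500−68.8500)=-0.7875; B=V−Δ·S=138.5008
Self-financing check: at every node Δ·S+B equals the discounted successor values.

(0,0): Delta=-0.7875 Bond=138.5008
(1,0): Delta=-1.0000 Bond=172.5227
(1,1): Delta=-0.6704 Bond=143.2590
(2,0): Delta=-1.0000 Bond=196.6759
(2,1): Delta=-1.0000 Bond=196.6759
(2,2): Delta=-0.4888 Bond=129.9547
(3,0): Delta=-1.0000 Bond=224.2105
(3,1): Delta=-1.0000 Bond=224.2105
(3,2): Delta=-1.0000 Bond=224.2105
(3,3): Delta=-0.2070 Bond=72.0863
V0=71.5648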